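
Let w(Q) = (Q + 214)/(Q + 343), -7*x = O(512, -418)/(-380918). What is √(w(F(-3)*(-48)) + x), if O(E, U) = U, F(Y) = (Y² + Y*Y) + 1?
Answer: √705848125399653341/758598197 ≈ 1.1075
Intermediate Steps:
F(Y) = 1 + 2*Y² (F(Y) = (Y² + Y²) + 1 = 2*Y² + 1 = 1 + 2*Y²)
x = -209/1333213 (x = -(-418)/(7*(-380918)) = -(-418)*(-1)/(7*380918) = -⅐*209/190459 = -209/1333213 ≈ -0.00015676)
w(Q) = (214 + Q)/(343 + Q)
√(w(F(-3)*(-48)) + x) = √((214 + (1 + 2*(-3)²)*(-48))/(343 + (1 + 2*(-3)²)*(-48)) - 209/1333213) = √((214 + (1 + 2*9)*(-48))/(343 + (1 + 2*9)*(-48)) - 209/1333213) = √((214 + (1 + 18)*(-48))/(343 + (1 + 18)*(-48)) - 209/1333213) = √((214 + 19*(-48))/(343 + 19*(-48)) - 209/1333213) = √((214 - 912)/(343 - 912) - 209/1333213) = √(-698/(-569) - 209/1333213) = √(-1/569*(-698) - 209/1333213) = √(698/569 - 209/1333213) = √(930463753/758598197) = √705848125399653341/758598197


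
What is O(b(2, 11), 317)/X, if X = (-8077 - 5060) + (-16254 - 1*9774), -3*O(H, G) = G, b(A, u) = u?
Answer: 317/117495 ≈ 0.0026980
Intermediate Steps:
O(H, G) = -G/3
X = -39165 (X = -13137 + (-16254 - 9774) = -13137 - 26028 = -39165)
O(b(2, 11), 317)/X = -1/3*317/(-39165) = -317/3*(-1/39165) = 317/117495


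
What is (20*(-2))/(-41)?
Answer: 40/41 ≈ 0.97561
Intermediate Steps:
(20*(-2))/(-41) = -40*(-1/41) = 40/41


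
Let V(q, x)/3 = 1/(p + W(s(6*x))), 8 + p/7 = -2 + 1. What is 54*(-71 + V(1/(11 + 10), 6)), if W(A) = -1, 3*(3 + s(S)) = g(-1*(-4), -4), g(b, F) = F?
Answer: -122769/32 ≈ -3836.5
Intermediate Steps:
s(S) = -13/3 (s(S) = -3 + (⅓)*(-4) = -3 - 4/3 = -13/3)
p = -63 (p = -56 + 7*(-2 + 1) = -56 + 7*(-1) = -56 - 7 = -63)
V(q, x) = -3/64 (V(q, x) = 3/(-63 - 1) = 3/(-64) = 3*(-1/64) = -3/64)
54*(-71 + V(1/(11 + 10), 6)) = 54*(-71 - 3/64) = 54*(-4547/64) = -122769/32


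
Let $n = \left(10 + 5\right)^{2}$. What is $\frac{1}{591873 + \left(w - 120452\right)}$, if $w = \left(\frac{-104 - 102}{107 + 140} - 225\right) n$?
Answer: $\frac{247}{103890262} \approx 2.3775 \cdot 10^{-6}$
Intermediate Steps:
$n = 225$ ($n = 15^{2} = 225$)
$w = - \frac{12550725}{247}$ ($w = \left(\frac{-104 - 102}{107 + 140} - 225\right) 225 = \left(- \frac{206}{247} - 225\right) 225 = \left(- \frac{55781}{247}\right) 225 = - \frac{12550725}{247} \approx -50813.0$)
$\frac{1}{591873 + \left(w - 120452\right)} = \frac{1}{591873 - \frac{42302369}{247}} = \frac{1}{\frac{103890262}{247}} = \frac{247}{103890262}$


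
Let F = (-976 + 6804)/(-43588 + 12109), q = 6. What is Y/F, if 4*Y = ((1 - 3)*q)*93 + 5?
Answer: 34973169/23312 ≈ 1500.2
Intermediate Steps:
F = -5828/31479 (F = 5828/(-31479) = 5828*(-1/31479) = -5828/31479 ≈ -0.18514)
Y = -1111/4 (Y = (((1 - 3)*6)*93 + 5)/4 = (-2*6*93 + 5)/4 = (-12*93 + 5)/4 = (-1116 + 5)/4 = (¼)*(-1111) = -1111/4 ≈ -277.75)
Y/F = -1111/(4*(-5828/31479)) = -1111/4*(-31479/5828) = 34973169/23312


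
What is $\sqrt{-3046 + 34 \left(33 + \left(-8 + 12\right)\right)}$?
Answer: $2 i \sqrt{447} \approx 42.285 i$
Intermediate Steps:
$\sqrt{-3046 + 34 \left(33 + \left(-8 + 12\right)\right)} = \sqrt{-3046 + 34 \left(33 + 4\right)} = \sqrt{-3046 + 34 \cdot 37} = \sqrt{-3046 + 1258} = \sqrt{-1788} = 2 i \sqrt{447}$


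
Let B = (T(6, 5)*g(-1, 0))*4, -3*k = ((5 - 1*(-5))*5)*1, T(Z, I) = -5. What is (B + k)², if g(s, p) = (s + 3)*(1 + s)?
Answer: 2500/9 ≈ 277.78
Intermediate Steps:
k = -50/3 (k = -(5 - 1*(-5))*5/3 = -(5 + 5)*5/3 = -10*5/3 = -50/3 ≈ -16.667)
g(s, p) = (1 + s)*(3 + s) (g(s, p) = (3 + s)*(1 + s) = (1 + s)*(3 + s))
B = 0 (B = -5*(3 + (-1)² + 4*(-1))*4 = -5*(3 + 1 - 4)*4 = -5*0*4 = 0*4 = 0)
(B + k)² = (0 - 50/3)² = (-50/3)² = 2500/9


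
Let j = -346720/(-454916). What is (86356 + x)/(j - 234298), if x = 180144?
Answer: -1377671750/1211199571 ≈ -1.1374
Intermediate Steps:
j = 7880/10339 (j = -346720*(-1/454916) = 7880/10339 ≈ 0.76216)
(86356 + x)/(j - 234298) = (86356 + 180144)/(7880/10339 - 234298) = 266500/(-2422399142/10339) = 266500*(-10339/2422399142) = -1377671750/1211199571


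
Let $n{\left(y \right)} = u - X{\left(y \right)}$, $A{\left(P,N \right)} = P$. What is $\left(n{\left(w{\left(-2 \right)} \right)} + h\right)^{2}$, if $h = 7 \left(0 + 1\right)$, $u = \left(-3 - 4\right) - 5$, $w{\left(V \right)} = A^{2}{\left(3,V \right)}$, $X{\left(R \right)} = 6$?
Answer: $121$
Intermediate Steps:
$w{\left(V \right)} = 9$ ($w{\left(V \right)} = 3^{2} = 9$)
$u = -12$ ($u = -7 - 5 = -12$)
$n{\left(y \right)} = -18$ ($n{\left(y \right)} = -12 - 6 = -18$)
$h = 7$ ($h = 7 \cdot 1 = 7$)
$\left(n{\left(w{\left(-2 \right)} \right)} + h\right)^{2} = \left(-18 + 7\right)^{2} = \left(-11\right)^{2} = 121$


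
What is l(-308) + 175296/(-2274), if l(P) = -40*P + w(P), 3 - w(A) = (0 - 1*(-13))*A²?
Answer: -462753727/379 ≈ -1.2210e+6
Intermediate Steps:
w(A) = 3 - 13*A² (w(A) = 3 - (0 - 1*(-13))*A² = 3 - (0 + 13)*A² = 3 - 13*A²)
l(P) = 3 - 40*P - 13*P² (l(P) = -40*P + (3 - 13*P²) = 3 - 40*P - 13*P²)
l(-308) + 175296/(-2274) = (3 - 40*(-308) - 13*(-308)²) + 175296/(-2274) = (3 + 12320 - 13*94864) + 175296*(-1/2274) = (3 + 12320 - 1233232) - 29216/379 = -1220909 - 29216/379 = -462753727/379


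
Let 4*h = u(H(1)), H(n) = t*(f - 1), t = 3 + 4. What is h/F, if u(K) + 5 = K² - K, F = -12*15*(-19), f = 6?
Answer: 79/912 ≈ 0.086623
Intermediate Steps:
t = 7
H(n) = 35 (H(n) = 7*(6 - 1) = 7*5 = 35)
F = 3420 (F = -180*(-19) = 3420)
u(K) = -5 + K² - K (u(K) = -5 + (K² - K) = -5 + K² - K)
h = 1185/4 (h = (-5 + 35² - 1*35)/4 = (-5 + 1225 - 35)/4 = (¼)*1185 = 1185/4 ≈ 296.25)
h/F = (1185/4)/3420 = (1185/4)*(1/3420) = 79/912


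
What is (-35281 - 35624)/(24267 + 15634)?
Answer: -70905/39901 ≈ -1.7770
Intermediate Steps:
(-35281 - 35624)/(24267 + 15634) = -70905/39901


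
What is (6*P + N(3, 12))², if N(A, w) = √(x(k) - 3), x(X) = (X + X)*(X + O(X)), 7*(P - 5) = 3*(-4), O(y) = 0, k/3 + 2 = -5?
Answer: 62115/49 + 276*√879/7 ≈ 2436.6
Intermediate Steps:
k = -21 (k = -6 + 3*(-5) = -6 - 15 = -21)
P = 23/7 (P = 5 + (3*(-4))/7 = 5 + (⅐)*(-12) = 5 - 12/7 = 23/7 ≈ 3.2857)
x(X) = 2*X² (x(X) = (X + X)*(X + 0) = (2*X)*X = 2*X²)
N(A, w) = √879 (N(A, w) = √(2*(-21)² - 3) = √(2*441 - 3) = √(882 - 3) = √879)
(6*P + N(3, 12))² = (6*(23/7) + √879)² = (138/7 + √879)²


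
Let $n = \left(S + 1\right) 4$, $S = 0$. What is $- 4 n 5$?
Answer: $-80$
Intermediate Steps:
$n = 4$ ($n = \left(0 + 1\right) 4 = 1 \cdot 4 = 4$)
$- 4 n 5 = \left(-4\right) 4 \cdot 5 = \left(-16\right) 5 = -80$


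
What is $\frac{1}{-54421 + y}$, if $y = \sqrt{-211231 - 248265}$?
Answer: $- \frac{54421}{2962104737} - \frac{2 i \sqrt{114874}}{2962104737} \approx -1.8372 \cdot 10^{-5} - 2.2884 \cdot 10^{-7} i$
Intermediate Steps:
$y = 2 i \sqrt{114874}$ ($y = \sqrt{-459496} = 2 i \sqrt{114874} \approx 677.86 i$)
$\frac{1}{-54421 + y} = \frac{1}{-54421 + 2 i \sqrt{114874}}$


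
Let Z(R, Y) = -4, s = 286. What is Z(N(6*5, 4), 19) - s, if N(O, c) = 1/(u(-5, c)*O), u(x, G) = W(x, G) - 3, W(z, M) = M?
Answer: -290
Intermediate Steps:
u(x, G) = -3 + G (u(x, G) = G - 3 = -3 + G)
N(O, c) = 1/(O*(-3 + c)) (N(O, c) = 1/((-3 + c)*O) = 1/(O*(-3 + c)))
Z(N(6*5, 4), 19) - s = -4 - 1*286 = -4 - 286 = -290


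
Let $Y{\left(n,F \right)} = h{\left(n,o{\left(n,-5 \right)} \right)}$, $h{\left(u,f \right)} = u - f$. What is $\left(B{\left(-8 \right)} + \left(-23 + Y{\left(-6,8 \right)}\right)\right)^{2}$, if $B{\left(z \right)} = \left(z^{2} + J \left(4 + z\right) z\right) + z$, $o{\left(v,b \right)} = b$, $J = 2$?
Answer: $9216$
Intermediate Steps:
$Y{\left(n,F \right)} = 5 + n$ ($Y{\left(n,F \right)} = n - -5 = n + 5 = 5 + n$)
$B{\left(z \right)} = z + z^{2} + z \left(8 + 2 z\right)$ ($B{\left(z \right)} = \left(z^{2} + 2 \left(4 + z\right) z\right) + z = \left(z^{2} + \left(8 + 2 z\right) z\right) + z = \left(z^{2} + z \left(8 + 2 z\right)\right) + z = z + z^{2} + z \left(8 + 2 z\right)$)
$\left(B{\left(-8 \right)} + \left(-23 + Y{\left(-6,8 \right)}\right)\right)^{2} = \left(3 \left(-8\right) \left(3 - 8\right) + \left(-23 + \left(5 - 6\right)\right)\right)^{2} = \left(3 \left(-8\right) \left(-5\right) - 24\right)^{2} = \left(120 - 24\right)^{2} = 96^{2} = 9216$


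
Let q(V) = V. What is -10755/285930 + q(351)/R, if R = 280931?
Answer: -64912255/1785035574 ≈ -0.036365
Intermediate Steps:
-10755/285930 + q(351)/R = -10755/285930 + 351/280931 = -10755*1/285930 + 351*(1/280931) = -239/6354 + 351/280931 = -64912255/1785035574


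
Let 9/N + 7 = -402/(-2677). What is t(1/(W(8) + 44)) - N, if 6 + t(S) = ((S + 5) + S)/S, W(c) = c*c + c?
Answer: 10586205/18337 ≈ 577.31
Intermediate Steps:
N = -24093/18337 (N = 9/(-7 - 402/(-2677)) = 9/(-7 - 402*(-1/2677)) = 9/(-7 + 402/2677) = 9/(-18337/2677) = 9*(-2677/18337) = -24093/18337 ≈ -1.3139)
W(c) = c + c**2 (W(c) = c**2 + c = c + c**2)
t(S) = -6 + (5 + 2*S)/S (t(S) = -6 + ((S + 5) + S)/S = -6 + ((5 + S) + S)/S = -6 + (5 + 2*S)/S)
t(1/(W(8) + 44)) - N = (-4 + 5/(1/(8*(1 + 8) + 44))) - 1*(-24093/18337) = (-4 + 5/(1/(8*9 + 44))) + 24093/18337 = (-4 + 5/(1/(72 + 44))) + 24093/18337 = (-4 + 5/(1/116)) + 24093/18337 = (-4 + 5*116) + 24093/18337 = (-4 + 580) + 24093/18337 = 576 + 24093/18337 = 10586205/18337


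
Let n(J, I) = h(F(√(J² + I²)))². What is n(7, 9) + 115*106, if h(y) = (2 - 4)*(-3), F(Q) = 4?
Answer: 12226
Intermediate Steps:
h(y) = 6 (h(y) = -2*(-3) = 6)
n(J, I) = 36 (n(J, I) = 6² = 36)
n(7, 9) + 115*106 = 36 + 115*106 = 36 + 12190 = 12226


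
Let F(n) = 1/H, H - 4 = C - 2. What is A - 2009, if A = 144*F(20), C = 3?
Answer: -9901/5 ≈ -1980.2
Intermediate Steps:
H = 5 (H = 4 + (3 - 2) = 4 + 1 = 5)
F(n) = ⅕ (F(n) = 1/5 = ⅕)
A = 144/5 (A = 144*(⅕) = 144/5 ≈ 28.800)
A - 2009 = 144/5 - 2009 = -9901/5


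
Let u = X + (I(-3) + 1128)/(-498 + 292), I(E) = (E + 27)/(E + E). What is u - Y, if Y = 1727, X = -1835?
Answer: -367448/103 ≈ -3567.5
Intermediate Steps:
I(E) = (27 + E)/(2*E) (I(E) = (27 + E)/((2*E)) = (27 + E)*(1/(2*E)) = (27 + E)/(2*E))
u = -189567/103 (u = -1835 + ((½)*(27 - 3)/(-3) + 1128)/(-498 + 292) = -1835 + ((½)*(-⅓)*24 + 1128)/(-206) = -1835 + (-4 + 1128)*(-1/206) = -1835 + 1124*(-1/206) = -1835 - 562/103 = -189567/103 ≈ -1840.5)
u - Y = -189567/103 - 1*1727 = -189567/103 - 1727 = -367448/103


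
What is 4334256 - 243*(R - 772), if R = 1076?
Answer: 4260384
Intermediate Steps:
4334256 - 243*(R - 772) = 4334256 - 243*(1076 - 772) = 4334256 - 243*304 = 4334256 - 73872 = 4260384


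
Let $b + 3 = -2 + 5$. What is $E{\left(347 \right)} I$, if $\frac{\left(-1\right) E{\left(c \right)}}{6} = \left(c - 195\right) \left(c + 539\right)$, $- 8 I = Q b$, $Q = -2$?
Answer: $0$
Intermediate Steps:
$b = 0$ ($b = -3 + \left(-2 + 5\right) = -3 + 3 = 0$)
$I = 0$ ($I = - \frac{\left(-2\right) 0}{8} = \left(- \frac{1}{8}\right) 0 = 0$)
$E{\left(c \right)} = - 6 \left(-195 + c\right) \left(539 + c\right)$ ($E{\left(c \right)} = - 6 \left(c - 195\right) \left(c + 539\right) = - 6 \left(-195 + c\right) \left(539 + c\right)$)
$E{\left(347 \right)} I = \left(630630 - 716208 - 6 \cdot 347^{2}\right) 0 = \left(630630 - 716208 - 722454\right) 0 = \left(-808032\right) 0 = 0$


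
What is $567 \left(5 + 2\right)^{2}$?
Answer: $27783$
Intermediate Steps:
$567 \left(5 + 2\right)^{2} = 567 \cdot 7^{2} = 567 \cdot 49 = 27783$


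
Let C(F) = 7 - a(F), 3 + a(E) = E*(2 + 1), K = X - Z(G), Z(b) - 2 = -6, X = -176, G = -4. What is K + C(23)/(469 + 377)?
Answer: -145571/846 ≈ -172.07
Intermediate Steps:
Z(b) = -4 (Z(b) = 2 - 6 = -4)
K = -172 (K = -176 - 1*(-4) = -176 + 4 = -172)
a(E) = -3 + 3*E (a(E) = -3 + E*(2 + 1) = -3 + E*3 = -3 + 3*E)
C(F) = 10 - 3*F (C(F) = 7 - (-3 + 3*F) = 7 + (3 - 3*F) = 10 - 3*F)
K + C(23)/(469 + 377) = -172 + (10 - 3*23)/(469 + 377) = -172 + (10 - 69)/846 = -172 + (1/846)*(-59) = -172 - 59/846 = -145571/846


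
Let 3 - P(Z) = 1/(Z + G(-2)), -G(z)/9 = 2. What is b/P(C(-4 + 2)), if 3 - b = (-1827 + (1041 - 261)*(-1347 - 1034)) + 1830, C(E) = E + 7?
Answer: 1207167/2 ≈ 6.0358e+5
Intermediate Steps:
G(z) = -18 (G(z) = -9*2 = -18)
C(E) = 7 + E
P(Z) = 3 - 1/(-18 + Z) (P(Z) = 3 - 1/(Z - 18) = 3 - 1/(-18 + Z))
b = 1857180 (b = 3 - ((-1827 + (1041 - 261)*(-1347 - 1034)) + 1830) = 3 - ((-1827 + 780*(-2381)) + 1830) = 3 - ((-1827 - 1857180) + 1830) = 3 - (-1859007 + 1830) = 3 - 1*(-1857177) = 3 + 1857177 = 1857180)
b/P(C(-4 + 2)) = 1857180/(((-55 + 3*(7 + (-4 + 2)))/(-18 + (7 + (-4 + 2))))) = 1857180/(((-55 + 3*(7 - 2))/(-18 + (7 - 2)))) = 1857180/(((-55 + 3*5)/(-18 + 5))) = 1857180/(((-55 + 15)/(-13))) = 1857180/((-1/13*(-40))) = 1857180/(40/13) = 1857180*(13/40) = 1207167/2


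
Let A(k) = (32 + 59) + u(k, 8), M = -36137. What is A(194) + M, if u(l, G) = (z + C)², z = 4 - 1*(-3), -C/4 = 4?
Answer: -35965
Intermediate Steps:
C = -16 (C = -4*4 = -16)
z = 7 (z = 4 + 3 = 7)
u(l, G) = 81 (u(l, G) = (7 - 16)² = (-9)² = 81)
A(k) = 172 (A(k) = (32 + 59) + 81 = 91 + 81 = 172)
A(194) + M = 172 - 36137 = -35965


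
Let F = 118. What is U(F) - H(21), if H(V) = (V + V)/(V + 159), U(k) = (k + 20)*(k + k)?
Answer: 977033/30 ≈ 32568.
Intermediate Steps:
U(k) = 2*k*(20 + k) (U(k) = (20 + k)*(2*k) = 2*k*(20 + k))
H(V) = 2*V/(159 + V) (H(V) = (2*V)/(159 + V) = 2*V/(159 + V))
U(F) - H(21) = 2*118*(20 + 118) - 2*21/(159 + 21) = 2*118*138 - 2*21/180 = 32568 - 2*21/180 = 32568 - 1*7/30 = 32568 - 7/30 = 977033/30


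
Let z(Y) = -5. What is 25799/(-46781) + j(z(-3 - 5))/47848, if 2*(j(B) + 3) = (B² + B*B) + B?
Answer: -2467036645/4476754576 ≈ -0.55108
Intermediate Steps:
j(B) = -3 + B² + B/2 (j(B) = -3 + ((B² + B*B) + B)/2 = -3 + ((B² + B²) + B)/2 = -3 + (2*B² + B)/2 = -3 + (B + 2*B²)/2 = -3 + (B² + B/2) = -3 + B² + B/2)
25799/(-46781) + j(z(-3 - 5))/47848 = 25799/(-46781) + (-3 + (-5)² + (½)*(-5))/47848 = 25799*(-1/46781) + (-3 + 25 - 5/2)*(1/47848) = -25799/46781 + (39/2)*(1/47848) = -25799/46781 + 39/95696 = -2467036645/4476754576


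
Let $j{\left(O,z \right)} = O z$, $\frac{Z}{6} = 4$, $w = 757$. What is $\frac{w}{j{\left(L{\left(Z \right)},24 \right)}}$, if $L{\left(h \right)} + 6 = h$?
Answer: $\frac{757}{432} \approx 1.7523$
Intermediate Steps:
$Z = 24$ ($Z = 6 \cdot 4 = 24$)
$L{\left(h \right)} = -6 + h$
$\frac{w}{j{\left(L{\left(Z \right)},24 \right)}} = \frac{757}{\left(-6 + 24\right) 24} = \frac{757}{18 \cdot 24} = \frac{757}{432}$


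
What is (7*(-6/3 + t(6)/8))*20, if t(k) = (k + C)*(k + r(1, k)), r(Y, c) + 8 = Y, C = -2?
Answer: -350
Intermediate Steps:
r(Y, c) = -8 + Y
t(k) = (-7 + k)*(-2 + k) (t(k) = (k - 2)*(k + (-8 + 1)) = (-2 + k)*(k - 7) = (-2 + k)*(-7 + k) = (-7 + k)*(-2 + k))
(7*(-6/3 + t(6)/8))*20 = (7*(-6/3 + (14 + 6**2 - 9*6)/8))*20 = (7*(-6*1/3 + (14 + 36 - 54)*(1/8)))*20 = (7*(-2 - 4*1/8))*20 = (7*(-2 - 1/2))*20 = (7*(-5/2))*20 = -35/2*20 = -350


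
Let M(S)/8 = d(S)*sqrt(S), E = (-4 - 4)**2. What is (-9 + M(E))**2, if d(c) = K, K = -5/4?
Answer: 7921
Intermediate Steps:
K = -5/4 (K = -5*1/4 = -5/4 ≈ -1.2500)
d(c) = -5/4
E = 64 (E = (-8)**2 = 64)
M(S) = -10*sqrt(S) (M(S) = 8*(-5*sqrt(S)/4) = -10*sqrt(S))
(-9 + M(E))**2 = (-9 - 10*sqrt(64))**2 = (-9 - 10*8)**2 = (-9 - 80)**2 = (-89)**2 = 7921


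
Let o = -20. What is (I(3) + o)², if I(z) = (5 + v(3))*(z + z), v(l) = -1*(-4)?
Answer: 1156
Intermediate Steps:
v(l) = 4
I(z) = 18*z (I(z) = (5 + 4)*(z + z) = 9*(2*z) = 18*z)
(I(3) + o)² = (18*3 - 20)² = (54 - 20)² = 34² = 1156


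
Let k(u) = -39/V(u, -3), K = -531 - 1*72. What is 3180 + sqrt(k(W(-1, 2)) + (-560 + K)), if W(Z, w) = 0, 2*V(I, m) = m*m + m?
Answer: 3180 + 14*I*sqrt(6) ≈ 3180.0 + 34.293*I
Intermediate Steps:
V(I, m) = m/2 + m**2/2 (V(I, m) = (m*m + m)/2 = (m**2 + m)/2 = (m + m**2)/2 = m/2 + m**2/2)
K = -603 (K = -531 - 72 = -603)
k(u) = -13 (k(u) = -39*(-2/(3*(1 - 3))) = -39/((1/2)*(-3)*(-2)) = -39/3 = -39*1/3 = -13)
3180 + sqrt(k(W(-1, 2)) + (-560 + K)) = 3180 + sqrt(-13 + (-560 - 603)) = 3180 + sqrt(-13 - 1163) = 3180 + sqrt(-1176) = 3180 + 14*I*sqrt(6)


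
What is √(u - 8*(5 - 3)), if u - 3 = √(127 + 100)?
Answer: √(-13 + √227) ≈ 1.4375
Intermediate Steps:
u = 3 + √227 (u = 3 + √(127 + 100) = 3 + √227 ≈ 18.067)
√(u - 8*(5 - 3)) = √((3 + √227) - 8*(5 - 3)) = √((3 + √227) - 8*2) = √((3 + √227) - 16) = √(-13 + √227)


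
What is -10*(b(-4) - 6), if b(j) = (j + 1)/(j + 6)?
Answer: 75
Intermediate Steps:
b(j) = (1 + j)/(6 + j)
-10*(b(-4) - 6) = -10*((1 - 4)/(6 - 4) - 6) = -10*(-3/2 - 6) = -10*(-15/2) = 75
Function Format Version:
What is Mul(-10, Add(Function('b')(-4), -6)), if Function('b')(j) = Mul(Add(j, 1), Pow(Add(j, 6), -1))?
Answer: 75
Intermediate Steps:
Function('b')(j) = Mul(Pow(Add(6, j), -1), Add(1, j)) (Function('b')(j) = Mul(Add(1, j), Pow(Add(6, j), -1)) = Mul(Pow(Add(6, j), -1), Add(1, j)))
Mul(-10, Add(Function('b')(-4), -6)) = Mul(-10, Add(Mul(Pow(Add(6, -4), -1), Add(1, -4)), -6)) = Mul(-10, Add(Mul(Pow(2, -1), -3), -6)) = Mul(-10, Add(Mul(Rational(1, 2), -3), -6)) = Mul(-10, Add(Rational(-3, 2), -6)) = Mul(-10, Rational(-15, 2)) = 75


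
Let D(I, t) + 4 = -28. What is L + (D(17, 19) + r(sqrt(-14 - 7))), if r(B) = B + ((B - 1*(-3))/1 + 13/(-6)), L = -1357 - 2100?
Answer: -20929/6 + 2*I*sqrt(21) ≈ -3488.2 + 9.1651*I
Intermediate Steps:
D(I, t) = -32 (D(I, t) = -4 - 28 = -32)
L = -3457
r(B) = 5/6 + 2*B (r(B) = B + ((B + 3)*1 + 13*(-1/6)) = B + ((3 + B)*1 - 13/6) = B + ((3 + B) - 13/6) = B + (5/6 + B) = 5/6 + 2*B)
L + (D(17, 19) + r(sqrt(-14 - 7))) = -3457 + (-32 + (5/6 + 2*sqrt(-14 - 7))) = -3457 + (-32 + (5/6 + 2*sqrt(-21))) = -3457 + (-32 + (5/6 + 2*(I*sqrt(21)))) = -3457 + (-32 + (5/6 + 2*I*sqrt(21))) = -3457 + (-187/6 + 2*I*sqrt(21)) = -20929/6 + 2*I*sqrt(21)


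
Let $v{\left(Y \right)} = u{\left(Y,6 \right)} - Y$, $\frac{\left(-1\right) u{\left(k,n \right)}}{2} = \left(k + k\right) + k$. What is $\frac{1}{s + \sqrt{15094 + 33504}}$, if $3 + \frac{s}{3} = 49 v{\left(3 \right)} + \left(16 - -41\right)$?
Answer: $- \frac{2925}{8507027} - \frac{47 \sqrt{22}}{8507027} \approx -0.00036975$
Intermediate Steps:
$u{\left(k,n \right)} = - 6 k$ ($u{\left(k,n \right)} = - 2 \left(\left(k + k\right) + k\right) = - 2 \left(2 k + k\right) = - 2 \cdot 3 k = - 6 k$)
$v{\left(Y \right)} = - 7 Y$ ($v{\left(Y \right)} = - 6 Y - Y = - 7 Y$)
$s = -2925$ ($s = -9 + 3 \left(49 \left(\left(-7\right) 3\right) + \left(16 - -41\right)\right) = -9 + 3 \left(49 \left(-21\right) + \left(16 + 41\right)\right) = -9 + 3 \left(-1029 + 57\right) = -9 + 3 \left(-972\right) = -9 - 2916 = -2925$)
$\frac{1}{s + \sqrt{15094 + 33504}} = \frac{1}{-2925 + \sqrt{15094 + 33504}} = \frac{1}{-2925 + \sqrt{48598}} = \frac{1}{-2925 + 47 \sqrt{22}}$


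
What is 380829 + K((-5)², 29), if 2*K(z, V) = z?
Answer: 761683/2 ≈ 3.8084e+5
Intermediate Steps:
K(z, V) = z/2
380829 + K((-5)², 29) = 380829 + (½)*(-5)² = 380829 + (½)*25 = 380829 + 25/2 = 761683/2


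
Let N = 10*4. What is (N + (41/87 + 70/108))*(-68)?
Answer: -2189362/783 ≈ -2796.1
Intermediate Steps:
N = 40
(N + (41/87 + 70/108))*(-68) = (40 + (41/87 + 70/108))*(-68) = (40 + (41*(1/87) + 70*(1/108)))*(-68) = (40 + (41/87 + 35/54))*(-68) = (40 + 1753/1566)*(-68) = (64393/1566)*(-68) = -2189362/783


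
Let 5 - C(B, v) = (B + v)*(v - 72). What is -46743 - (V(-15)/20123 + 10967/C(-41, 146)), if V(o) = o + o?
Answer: -7303610983694/156255095 ≈ -46742.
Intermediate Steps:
C(B, v) = 5 - (-72 + v)*(B + v) (C(B, v) = 5 - (B + v)*(v - 72) = 5 - (B + v)*(-72 + v) = 5 - (-72 + v)*(B + v))
V(o) = 2*o
-46743 - (V(-15)/20123 + 10967/C(-41, 146)) = -46743 - ((2*(-15))/20123 + 10967/(5 - 1*146² + 72*(-41) + 72*146 - 1*(-41)*146)) = -46743 - (-30*1/20123 + 10967/(5 - 1*21316 - 2952 + 10512 + 5986)) = -46743 - (-30/20123 + 10967/(5 - 21316 - 2952 + 10512 + 5986)) = -46743 - (-30/20123 + 10967/(-7765)) = -46743 - (-30/20123 + 10967*(-1/7765)) = -46743 - (-30/20123 - 10967/7765) = -46743 - 1*(-220921891/156255095) = -46743 + 220921891/156255095 = -7303610983694/156255095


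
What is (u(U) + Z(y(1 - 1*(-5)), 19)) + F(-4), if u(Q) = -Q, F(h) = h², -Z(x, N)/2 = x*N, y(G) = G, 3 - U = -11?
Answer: -226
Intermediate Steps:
U = 14 (U = 3 - 1*(-11) = 3 + 11 = 14)
Z(x, N) = -2*N*x (Z(x, N) = -2*x*N = -2*N*x)
(u(U) + Z(y(1 - 1*(-5)), 19)) + F(-4) = (-1*14 - 2*19*(1 - 1*(-5))) + (-4)² = (-14 - 2*19*(1 + 5)) + 16 = (-14 - 2*19*6) + 16 = (-14 - 228) + 16 = -242 + 16 = -226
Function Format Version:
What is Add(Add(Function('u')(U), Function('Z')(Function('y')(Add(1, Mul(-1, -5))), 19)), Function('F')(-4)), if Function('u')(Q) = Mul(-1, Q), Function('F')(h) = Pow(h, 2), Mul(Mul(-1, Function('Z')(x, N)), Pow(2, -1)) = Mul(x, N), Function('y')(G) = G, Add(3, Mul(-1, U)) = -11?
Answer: -226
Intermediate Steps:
U = 14 (U = Add(3, Mul(-1, -11)) = Add(3, 11) = 14)
Function('Z')(x, N) = Mul(-2, N, x) (Function('Z')(x, N) = Mul(-2, Mul(x, N)) = Mul(-2, Mul(N, x)) = Mul(-2, N, x))
Add(Add(Function('u')(U), Function('Z')(Function('y')(Add(1, Mul(-1, -5))), 19)), Function('F')(-4)) = Add(Add(Mul(-1, 14), Mul(-2, 19, Add(1, Mul(-1, -5)))), Pow(-4, 2)) = Add(Add(-14, Mul(-2, 19, Add(1, 5))), 16) = Add(Add(-14, Mul(-2, 19, 6)), 16) = Add(Add(-14, -228), 16) = Add(-242, 16) = -226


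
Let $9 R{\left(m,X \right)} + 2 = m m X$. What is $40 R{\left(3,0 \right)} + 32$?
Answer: $\frac{208}{9} \approx 23.111$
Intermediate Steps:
$R{\left(m,X \right)} = - \frac{2}{9} + \frac{X m^{2}}{9}$ ($R{\left(m,X \right)} = - \frac{2}{9} + \frac{m m X}{9} = - \frac{2}{9} + \frac{m^{2} X}{9} = - \frac{2}{9} + \frac{X m^{2}}{9}$)
$40 R{\left(3,0 \right)} + 32 = 40 \left(- \frac{2}{9} + \frac{1}{9} \cdot 0 \cdot 3^{2}\right) + 32 = 40 \left(- \frac{2}{9} + \frac{1}{9} \cdot 0 \cdot 9\right) + 32 = 40 \left(- \frac{2}{9} + 0\right) + 32 = 40 \left(- \frac{2}{9}\right) + 32 = - \frac{80}{9} + 32 = \frac{208}{9}$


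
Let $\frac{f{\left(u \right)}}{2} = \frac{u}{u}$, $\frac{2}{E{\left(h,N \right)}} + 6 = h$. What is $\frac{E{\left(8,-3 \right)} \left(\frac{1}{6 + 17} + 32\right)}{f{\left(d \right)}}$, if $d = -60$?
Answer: $\frac{737}{46} \approx 16.022$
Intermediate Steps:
$E{\left(h,N \right)} = \frac{2}{-6 + h}$
$f{\left(u \right)} = 2$ ($f{\left(u \right)} = 2 \frac{u}{u} = 2 \cdot 1 = 2$)
$\frac{E{\left(8,-3 \right)} \left(\frac{1}{6 + 17} + 32\right)}{f{\left(d \right)}} = \frac{\frac{2}{-6 + 8} \left(\frac{1}{6 + 17} + 32\right)}{2} = \frac{2}{2} \left(\frac{1}{23} + 32\right) \frac{1}{2} = 2 \cdot \frac{1}{2} \left(\frac{1}{23} + 32\right) \frac{1}{2} = 1 \cdot \frac{737}{23} \cdot \frac{1}{2} = \frac{737}{23} \cdot \frac{1}{2} = \frac{737}{46}$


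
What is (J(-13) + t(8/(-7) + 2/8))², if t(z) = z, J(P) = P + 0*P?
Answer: 151321/784 ≈ 193.01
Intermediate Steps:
J(P) = P (J(P) = P + 0 = P)
(J(-13) + t(8/(-7) + 2/8))² = (-13 + (8/(-7) + 2/8))² = (-13 + (8*(-⅐) + 2*(⅛)))² = (-13 + (-8/7 + ¼))² = (-13 - 25/28)² = (-389/28)² = 151321/784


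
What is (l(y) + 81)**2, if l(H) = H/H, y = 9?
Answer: 6724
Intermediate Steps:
l(H) = 1
(l(y) + 81)**2 = (1 + 81)**2 = 82**2 = 6724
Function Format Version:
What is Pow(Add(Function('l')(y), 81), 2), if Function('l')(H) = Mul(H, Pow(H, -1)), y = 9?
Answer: 6724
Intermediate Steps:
Function('l')(H) = 1
Pow(Add(Function('l')(y), 81), 2) = Pow(Add(1, 81), 2) = Pow(82, 2) = 6724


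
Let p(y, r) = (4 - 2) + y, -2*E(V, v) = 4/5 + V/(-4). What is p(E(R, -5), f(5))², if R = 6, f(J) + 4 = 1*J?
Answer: 2209/400 ≈ 5.5225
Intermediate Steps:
f(J) = -4 + J (f(J) = -4 + 1*J = -4 + J)
E(V, v) = -⅖ + V/8 (E(V, v) = -(4/5 + V/(-4))/2 = -(4*(⅕) + V*(-¼))/2 = -(⅘ - V/4)/2 = -⅖ + V/8)
p(y, r) = 2 + y
p(E(R, -5), f(5))² = (2 + (-⅖ + (⅛)*6))² = (2 + (-⅖ + ¾))² = (2 + 7/20)² = (47/20)² = 2209/400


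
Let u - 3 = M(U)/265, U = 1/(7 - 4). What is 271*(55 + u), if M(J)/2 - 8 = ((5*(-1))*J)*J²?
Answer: 112576652/7155 ≈ 15734.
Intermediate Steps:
U = ⅓ (U = 1/3 = ⅓ ≈ 0.33333)
M(J) = 16 - 10*J³ (M(J) = 16 + 2*(((5*(-1))*J)*J²) = 16 + 2*((-5*J)*J²) = 16 + 2*(-5*J³) = 16 - 10*J³)
u = 21887/7155 (u = 3 + (16 - 10*(⅓)³)/265 = 3 + (16 - 10*1/27)*(1/265) = 3 + (16 - 10/27)*(1/265) = 3 + (422/27)*(1/265) = 3 + 422/7155 = 21887/7155 ≈ 3.0590)
271*(55 + u) = 271*(55 + 21887/7155) = 271*(415412/7155) = 112576652/7155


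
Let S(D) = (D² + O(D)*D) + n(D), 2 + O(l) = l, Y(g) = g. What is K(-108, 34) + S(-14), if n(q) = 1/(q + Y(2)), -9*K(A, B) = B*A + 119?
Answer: 29329/36 ≈ 814.69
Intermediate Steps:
O(l) = -2 + l
K(A, B) = -119/9 - A*B/9 (K(A, B) = -(B*A + 119)/9 = -(A*B + 119)/9 = -(119 + A*B)/9 = -119/9 - A*B/9)
n(q) = 1/(2 + q) (n(q) = 1/(q + 2) = 1/(2 + q))
S(D) = D² + 1/(2 + D) + D*(-2 + D) (S(D) = (D² + (-2 + D)*D) + 1/(2 + D) = (D² + D*(-2 + D)) + 1/(2 + D) = D² + 1/(2 + D) + D*(-2 + D))
K(-108, 34) + S(-14) = (-119/9 - ⅑*(-108)*34) + (1 + 2*(-14)*(-1 - 14)*(2 - 14))/(2 - 14) = (-119/9 + 408) + (1 + 2*(-14)*(-15)*(-12))/(-12) = 3553/9 - (1 - 5040)/12 = 3553/9 - 1/12*(-5039) = 3553/9 + 5039/12 = 29329/36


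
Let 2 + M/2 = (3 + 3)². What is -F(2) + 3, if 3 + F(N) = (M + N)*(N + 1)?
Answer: -204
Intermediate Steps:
M = 68 (M = -4 + 2*(3 + 3)² = -4 + 2*6² = -4 + 2*36 = -4 + 72 = 68)
F(N) = -3 + (1 + N)*(68 + N) (F(N) = -3 + (68 + N)*(N + 1) = -3 + (68 + N)*(1 + N) = -3 + (1 + N)*(68 + N))
-F(2) + 3 = -(65 + 2² + 69*2) + 3 = -(65 + 4 + 138) + 3 = -1*207 + 3 = -207 + 3 = -204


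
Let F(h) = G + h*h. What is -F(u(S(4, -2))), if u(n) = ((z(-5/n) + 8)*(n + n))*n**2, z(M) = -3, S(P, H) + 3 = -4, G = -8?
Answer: -11764892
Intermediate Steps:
S(P, H) = -7 (S(P, H) = -3 - 4 = -7)
u(n) = 10*n**3 (u(n) = ((-3 + 8)*(n + n))*n**2 = (5*(2*n))*n**2 = (10*n)*n**2 = 10*n**3)
F(h) = -8 + h**2 (F(h) = -8 + h*h = -8 + h**2)
-F(u(S(4, -2))) = -(-8 + (10*(-7)**3)**2) = -(-8 + (10*(-343))**2) = -(-8 + (-3430)**2) = -(-8 + 11764900) = -1*11764892 = -11764892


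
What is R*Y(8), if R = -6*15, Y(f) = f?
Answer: -720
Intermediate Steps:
R = -90
R*Y(8) = -90*8 = -720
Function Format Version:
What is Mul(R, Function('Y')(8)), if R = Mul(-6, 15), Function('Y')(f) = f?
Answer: -720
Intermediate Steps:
R = -90
Mul(R, Function('Y')(8)) = Mul(-90, 8) = -720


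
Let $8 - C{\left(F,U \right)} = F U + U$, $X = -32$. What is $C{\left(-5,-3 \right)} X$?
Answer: $128$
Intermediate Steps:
$C{\left(F,U \right)} = 8 - U - F U$ ($C{\left(F,U \right)} = 8 - \left(F U + U\right) = 8 - \left(U + F U\right) = 8 - U - F U$)
$C{\left(-5,-3 \right)} X = \left(8 - -3 - \left(-5\right) \left(-3\right)\right) \left(-32\right) = \left(8 + 3 - 15\right) \left(-32\right) = \left(-4\right) \left(-32\right) = 128$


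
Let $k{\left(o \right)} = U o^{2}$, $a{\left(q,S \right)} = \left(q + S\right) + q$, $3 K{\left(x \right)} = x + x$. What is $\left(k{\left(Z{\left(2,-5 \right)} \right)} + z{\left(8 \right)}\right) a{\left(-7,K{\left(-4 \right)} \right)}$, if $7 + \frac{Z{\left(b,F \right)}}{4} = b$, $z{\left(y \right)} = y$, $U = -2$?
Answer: $13200$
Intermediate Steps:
$Z{\left(b,F \right)} = -28 + 4 b$
$K{\left(x \right)} = \frac{2 x}{3}$ ($K{\left(x \right)} = \frac{x + x}{3} = \frac{2 x}{3}$)
$a{\left(q,S \right)} = S + 2 q$ ($a{\left(q,S \right)} = \left(S + q\right) + q = S + 2 q$)
$k{\left(o \right)} = - 2 o^{2}$
$\left(k{\left(Z{\left(2,-5 \right)} \right)} + z{\left(8 \right)}\right) a{\left(-7,K{\left(-4 \right)} \right)} = \left(- 2 \left(-28 + 4 \cdot 2\right)^{2} + 8\right) \left(\frac{2}{3} \left(-4\right) + 2 \left(-7\right)\right) = \left(- 2 \left(-28 + 8\right)^{2} + 8\right) \left(- \frac{8}{3} - 14\right) = \left(- 2 \left(-20\right)^{2} + 8\right) \left(- \frac{50}{3}\right) = \left(\left(-2\right) 400 + 8\right) \left(- \frac{50}{3}\right) = \left(-800 + 8\right) \left(- \frac{50}{3}\right) = \left(-792\right) \left(- \frac{50}{3}\right) = 13200$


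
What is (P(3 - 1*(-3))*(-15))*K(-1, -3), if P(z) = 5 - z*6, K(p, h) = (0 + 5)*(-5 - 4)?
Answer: -20925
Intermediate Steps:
K(p, h) = -45 (K(p, h) = 5*(-9) = -45)
P(z) = 5 - 6*z
(P(3 - 1*(-3))*(-15))*K(-1, -3) = ((5 - 6*(3 - 1*(-3)))*(-15))*(-45) = ((5 - 6*(3 + 3))*(-15))*(-45) = ((5 - 6*6)*(-15))*(-45) = ((5 - 36)*(-15))*(-45) = -31*(-15)*(-45) = 465*(-45) = -20925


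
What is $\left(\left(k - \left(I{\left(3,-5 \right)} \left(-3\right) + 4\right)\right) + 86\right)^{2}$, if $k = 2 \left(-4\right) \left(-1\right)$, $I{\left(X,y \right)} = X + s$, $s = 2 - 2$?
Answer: $9801$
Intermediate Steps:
$s = 0$ ($s = 2 - 2 = 0$)
$I{\left(X,y \right)} = X$ ($I{\left(X,y \right)} = X + 0 = X$)
$k = 8$ ($k = \left(-8\right) \left(-1\right) = 8$)
$\left(\left(k - \left(I{\left(3,-5 \right)} \left(-3\right) + 4\right)\right) + 86\right)^{2} = \left(\left(8 - \left(3 \left(-3\right) + 4\right)\right) + 86\right)^{2} = \left(\left(8 - \left(-9 + 4\right)\right) + 86\right)^{2} = \left(\left(8 - -5\right) + 86\right)^{2} = \left(\left(8 + 5\right) + 86\right)^{2} = \left(13 + 86\right)^{2} = 99^{2} = 9801$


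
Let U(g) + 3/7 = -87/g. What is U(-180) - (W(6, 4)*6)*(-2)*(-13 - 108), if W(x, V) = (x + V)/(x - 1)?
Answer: -1219657/420 ≈ -2903.9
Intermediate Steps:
U(g) = -3/7 - 87/g
W(x, V) = (V + x)/(-1 + x)
U(-180) - (W(6, 4)*6)*(-2)*(-13 - 108) = (-3/7 - 87/(-180)) - (((4 + 6)/(-1 + 6))*6)*(-2)*(-13 - 108) = (-3/7 - 87*(-1/180)) - ((10/5)*6)*(-2)*(-121) = (-3/7 + 29/60) - (((⅕)*10)*6)*(-2)*(-121) = 23/420 - (2*6)*(-2)*(-121) = 23/420 - 12*(-2)*(-121) = 23/420 - (-24)*(-121) = 23/420 - 1*2904 = 23/420 - 2904 = -1219657/420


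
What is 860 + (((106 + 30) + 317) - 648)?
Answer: 665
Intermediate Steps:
860 + (((106 + 30) + 317) - 648) = 860 + ((136 + 317) - 648) = 860 + (453 - 648) = 860 - 195 = 665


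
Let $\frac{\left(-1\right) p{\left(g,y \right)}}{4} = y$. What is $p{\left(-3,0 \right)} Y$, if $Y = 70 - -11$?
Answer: $0$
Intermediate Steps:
$Y = 81$ ($Y = 70 + 11 = 81$)
$p{\left(g,y \right)} = - 4 y$
$p{\left(-3,0 \right)} Y = \left(-4\right) 0 \cdot 81 = 0 \cdot 81 = 0$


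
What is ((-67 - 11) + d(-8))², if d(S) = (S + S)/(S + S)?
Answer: 5929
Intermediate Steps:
d(S) = 1 (d(S) = (2*S)/((2*S)) = (2*S)*(1/(2*S)) = 1)
((-67 - 11) + d(-8))² = ((-67 - 11) + 1)² = (-78 + 1)² = (-77)² = 5929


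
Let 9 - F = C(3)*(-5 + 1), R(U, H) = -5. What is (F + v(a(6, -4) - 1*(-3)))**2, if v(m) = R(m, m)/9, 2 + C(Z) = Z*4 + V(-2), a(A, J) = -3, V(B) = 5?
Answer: 379456/81 ≈ 4684.6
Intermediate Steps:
C(Z) = 3 + 4*Z (C(Z) = -2 + (Z*4 + 5) = -2 + (4*Z + 5) = -2 + (5 + 4*Z) = 3 + 4*Z)
v(m) = -5/9
F = 69 (F = 9 - (3 + 4*3)*(-5 + 1) = 9 - (3 + 12)*(-4) = 9 - 15*(-4) = 9 - 1*(-60) = 9 + 60 = 69)
(F + v(a(6, -4) - 1*(-3)))**2 = (69 - 5/9)**2 = (616/9)**2 = 379456/81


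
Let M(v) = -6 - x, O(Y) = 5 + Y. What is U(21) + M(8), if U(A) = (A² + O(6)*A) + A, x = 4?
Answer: 683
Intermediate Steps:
M(v) = -10 (M(v) = -6 - 1*4 = -6 - 4 = -10)
U(A) = A² + 12*A (U(A) = (A² + (5 + 6)*A) + A = (A² + 11*A) + A = A² + 12*A)
U(21) + M(8) = 21*(12 + 21) - 10 = 21*33 - 10 = 693 - 10 = 683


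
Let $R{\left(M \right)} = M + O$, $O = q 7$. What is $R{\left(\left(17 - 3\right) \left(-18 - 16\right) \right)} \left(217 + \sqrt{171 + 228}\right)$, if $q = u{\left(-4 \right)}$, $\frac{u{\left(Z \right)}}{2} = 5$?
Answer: $-88102 - 406 \sqrt{399} \approx -96212.0$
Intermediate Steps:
$u{\left(Z \right)} = 10$ ($u{\left(Z \right)} = 2 \cdot 5 = 10$)
$q = 10$
$O = 70$ ($O = 10 \cdot 7 = 70$)
$R{\left(M \right)} = 70 + M$ ($R{\left(M \right)} = M + 70 = 70 + M$)
$R{\left(\left(17 - 3\right) \left(-18 - 16\right) \right)} \left(217 + \sqrt{171 + 228}\right) = \left(70 + \left(17 - 3\right) \left(-18 - 16\right)\right) \left(217 + \sqrt{171 + 228}\right) = \left(70 + 14 \left(-34\right)\right) \left(217 + \sqrt{399}\right) = \left(70 - 476\right) \left(217 + \sqrt{399}\right) = - 406 \left(217 + \sqrt{399}\right) = -88102 - 406 \sqrt{399}$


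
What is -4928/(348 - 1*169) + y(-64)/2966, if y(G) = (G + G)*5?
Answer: -7365504/265457 ≈ -27.746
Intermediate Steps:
y(G) = 10*G (y(G) = (2*G)*5 = 10*G)
-4928/(348 - 1*169) + y(-64)/2966 = -4928/(348 - 1*169) + (10*(-64))/2966 = -4928/(348 - 169) - 640*1/2966 = -4928/179 - 320/1483 = -7365504/265457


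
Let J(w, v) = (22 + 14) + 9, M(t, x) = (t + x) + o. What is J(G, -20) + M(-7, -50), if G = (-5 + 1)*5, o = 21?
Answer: 9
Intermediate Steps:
M(t, x) = 21 + t + x (M(t, x) = (t + x) + 21 = 21 + t + x)
G = -20 (G = -4*5 = -20)
J(w, v) = 45 (J(w, v) = 36 + 9 = 45)
J(G, -20) + M(-7, -50) = 45 + (21 - 7 - 50) = 45 - 36 = 9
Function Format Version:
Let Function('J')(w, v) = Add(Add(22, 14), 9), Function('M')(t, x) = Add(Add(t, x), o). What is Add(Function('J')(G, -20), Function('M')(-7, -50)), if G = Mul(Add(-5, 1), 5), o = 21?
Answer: 9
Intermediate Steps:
Function('M')(t, x) = Add(21, t, x) (Function('M')(t, x) = Add(Add(t, x), 21) = Add(21, t, x))
G = -20 (G = Mul(-4, 5) = -20)
Function('J')(w, v) = 45 (Function('J')(w, v) = Add(36, 9) = 45)
Add(Function('J')(G, -20), Function('M')(-7, -50)) = Add(45, Add(21, -7, -50)) = Add(45, -36) = 9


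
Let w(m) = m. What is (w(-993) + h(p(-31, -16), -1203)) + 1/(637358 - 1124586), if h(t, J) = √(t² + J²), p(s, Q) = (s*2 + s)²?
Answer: -483817405/487228 + 3*√8472490 ≈ 7739.3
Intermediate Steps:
p(s, Q) = 9*s² (p(s, Q) = (2*s + s)² = (3*s)² = 9*s²)
h(t, J) = √(J² + t²)
(w(-993) + h(p(-31, -16), -1203)) + 1/(637358 - 1124586) = (-993 + √((-1203)² + (9*(-31)²)²)) + 1/(637358 - 1124586) = (-993 + √(1447209 + (9*961)²)) + 1/(-487228) = (-993 + √(1447209 + 8649²)) - 1/487228 = (-993 + √(1447209 + 74805201)) - 1/487228 = (-993 + √76252410) - 1/487228 = (-993 + 3*√8472490) - 1/487228 = -483817405/487228 + 3*√8472490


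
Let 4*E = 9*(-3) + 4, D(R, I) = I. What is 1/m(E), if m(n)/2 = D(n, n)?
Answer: -2/23 ≈ -0.086957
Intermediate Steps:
E = -23/4 (E = (9*(-3) + 4)/4 = (-27 + 4)/4 = (1/4)*(-23) = -23/4 ≈ -5.7500)
m(n) = 2*n
1/m(E) = 1/(2*(-23/4)) = 1/(-23/2) = -2/23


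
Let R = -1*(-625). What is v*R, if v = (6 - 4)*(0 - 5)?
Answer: -6250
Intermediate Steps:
R = 625
v = -10 (v = 2*(-5) = -10)
v*R = -10*625 = -6250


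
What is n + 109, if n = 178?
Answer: 287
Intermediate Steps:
n + 109 = 178 + 109 = 287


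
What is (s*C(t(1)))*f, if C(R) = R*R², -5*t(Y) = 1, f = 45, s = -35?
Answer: 63/5 ≈ 12.600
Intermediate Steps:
t(Y) = -⅕ (t(Y) = -⅕*1 = -⅕)
C(R) = R³
(s*C(t(1)))*f = -35*(-⅕)³*45 = -35*(-1/125)*45 = (7/25)*45 = 63/5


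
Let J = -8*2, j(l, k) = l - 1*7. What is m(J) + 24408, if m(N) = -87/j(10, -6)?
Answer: 24379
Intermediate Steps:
j(l, k) = -7 + l (j(l, k) = l - 7 = -7 + l)
J = -16
m(N) = -29 (m(N) = -87/(-7 + 10) = -87/3 = -87*1/3 = -29)
m(J) + 24408 = -29 + 24408 = 24379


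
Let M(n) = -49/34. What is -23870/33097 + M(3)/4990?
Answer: -4051405953/5615237020 ≈ -0.72150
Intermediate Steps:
M(n) = -49/34 (M(n) = -49*1/34 = -49/34)
-23870/33097 + M(3)/4990 = -23870/33097 - 49/34/4990 = -23870*1/33097 - 49/34*1/4990 = -23870/33097 - 49/169660 = -4051405953/5615237020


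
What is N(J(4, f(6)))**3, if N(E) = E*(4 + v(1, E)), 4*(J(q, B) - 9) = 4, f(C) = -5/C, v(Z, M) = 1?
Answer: 125000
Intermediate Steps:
J(q, B) = 10 (J(q, B) = 9 + (1/4)*4 = 9 + 1 = 10)
N(E) = 5*E (N(E) = E*(4 + 1) = E*5 = 5*E)
N(J(4, f(6)))**3 = (5*10)**3 = 50**3 = 125000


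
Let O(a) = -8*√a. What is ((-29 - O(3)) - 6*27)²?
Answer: 36673 - 3056*√3 ≈ 31380.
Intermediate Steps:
((-29 - O(3)) - 6*27)² = ((-29 - (-8)*√3) - 6*27)² = ((-29 + 8*√3) - 162)² = (-191 + 8*√3)²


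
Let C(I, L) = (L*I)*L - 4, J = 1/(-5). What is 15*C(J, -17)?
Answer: -927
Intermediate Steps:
J = -⅕ ≈ -0.20000
C(I, L) = -4 + I*L² (C(I, L) = (I*L)*L - 4 = I*L² - 4 = -4 + I*L²)
15*C(J, -17) = 15*(-4 - ⅕*(-17)²) = 15*(-4 - ⅕*289) = 15*(-4 - 289/5) = 15*(-309/5) = -927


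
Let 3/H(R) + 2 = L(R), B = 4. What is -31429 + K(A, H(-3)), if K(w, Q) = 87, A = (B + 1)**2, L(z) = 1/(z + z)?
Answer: -31342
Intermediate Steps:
L(z) = 1/(2*z)
H(R) = 3/(-2 + 1/(2*R))
A = 25 (A = (4 + 1)**2 = 5**2 = 25)
-31429 + K(A, H(-3)) = -31429 + 87 = -31342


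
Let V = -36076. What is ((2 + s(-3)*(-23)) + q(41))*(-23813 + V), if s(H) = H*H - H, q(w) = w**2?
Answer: -84263823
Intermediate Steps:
s(H) = H**2 - H
((2 + s(-3)*(-23)) + q(41))*(-23813 + V) = ((2 - 3*(-1 - 3)*(-23)) + 41**2)*(-23813 - 36076) = ((2 - 3*(-4)*(-23)) + 1681)*(-59889) = ((2 + 12*(-23)) + 1681)*(-59889) = ((2 - 276) + 1681)*(-59889) = (-274 + 1681)*(-59889) = 1407*(-59889) = -84263823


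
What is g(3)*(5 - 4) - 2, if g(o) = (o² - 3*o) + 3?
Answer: 1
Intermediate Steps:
g(o) = 3 + o² - 3*o
g(3)*(5 - 4) - 2 = (3 + 3² - 3*3)*(5 - 4) - 2 = (3 + 9 - 9)*1 - 2 = 3*1 - 2 = 3 - 2 = 1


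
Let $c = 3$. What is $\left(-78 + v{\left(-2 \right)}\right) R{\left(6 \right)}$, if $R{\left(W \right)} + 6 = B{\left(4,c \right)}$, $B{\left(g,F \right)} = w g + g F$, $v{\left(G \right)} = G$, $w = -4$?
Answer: $800$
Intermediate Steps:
$B{\left(g,F \right)} = - 4 g + F g$ ($B{\left(g,F \right)} = - 4 g + g F = - 4 g + F g$)
$R{\left(W \right)} = -10$ ($R{\left(W \right)} = -6 + 4 \left(-4 + 3\right) = -6 + 4 \left(-1\right) = -6 - 4 = -10$)
$\left(-78 + v{\left(-2 \right)}\right) R{\left(6 \right)} = \left(-78 - 2\right) \left(-10\right) = \left(-80\right) \left(-10\right) = 800$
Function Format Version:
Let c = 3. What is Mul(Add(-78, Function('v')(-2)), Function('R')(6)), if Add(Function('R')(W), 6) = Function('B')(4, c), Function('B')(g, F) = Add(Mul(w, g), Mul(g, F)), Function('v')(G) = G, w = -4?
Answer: 800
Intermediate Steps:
Function('B')(g, F) = Add(Mul(-4, g), Mul(F, g)) (Function('B')(g, F) = Add(Mul(-4, g), Mul(g, F)) = Add(Mul(-4, g), Mul(F, g)))
Function('R')(W) = -10 (Function('R')(W) = Add(-6, Mul(4, Add(-4, 3))) = Add(-6, Mul(4, -1)) = Add(-6, -4) = -10)
Mul(Add(-78, Function('v')(-2)), Function('R')(6)) = Mul(Add(-78, -2), -10) = Mul(-80, -10) = 800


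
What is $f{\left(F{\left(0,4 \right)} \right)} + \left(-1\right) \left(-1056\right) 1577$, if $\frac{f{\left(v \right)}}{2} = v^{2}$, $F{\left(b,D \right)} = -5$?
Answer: $1665362$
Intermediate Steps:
$f{\left(v \right)} = 2 v^{2}$
$f{\left(F{\left(0,4 \right)} \right)} + \left(-1\right) \left(-1056\right) 1577 = 2 \left(-5\right)^{2} + \left(-1\right) \left(-1056\right) 1577 = 2 \cdot 25 + 1056 \cdot 1577 = 50 + 1665312 = 1665362$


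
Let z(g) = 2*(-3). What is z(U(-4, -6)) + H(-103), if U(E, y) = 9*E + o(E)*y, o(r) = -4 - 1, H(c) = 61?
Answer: 55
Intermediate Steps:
o(r) = -5
U(E, y) = -5*y + 9*E (U(E, y) = 9*E - 5*y = -5*y + 9*E)
z(g) = -6
z(U(-4, -6)) + H(-103) = -6 + 61 = 55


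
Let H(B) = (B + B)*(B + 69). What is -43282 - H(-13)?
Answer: -41826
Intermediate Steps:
H(B) = 2*B*(69 + B) (H(B) = (2*B)*(69 + B) = 2*B*(69 + B))
-43282 - H(-13) = -43282 - 2*(-13)*(69 - 13) = -43282 - 2*(-13)*56 = -43282 - 1*(-1456) = -43282 + 1456 = -41826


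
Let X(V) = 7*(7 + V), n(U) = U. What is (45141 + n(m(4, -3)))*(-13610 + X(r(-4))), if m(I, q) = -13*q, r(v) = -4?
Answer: -613951020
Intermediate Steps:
X(V) = 49 + 7*V
(45141 + n(m(4, -3)))*(-13610 + X(r(-4))) = (45141 - 13*(-3))*(-13610 + (49 + 7*(-4))) = (45141 + 39)*(-13610 + (49 - 28)) = 45180*(-13610 + 21) = 45180*(-13589) = -613951020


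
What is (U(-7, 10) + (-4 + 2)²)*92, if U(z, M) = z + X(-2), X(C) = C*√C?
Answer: -276 - 184*I*√2 ≈ -276.0 - 260.22*I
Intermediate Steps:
X(C) = C^(3/2)
U(z, M) = z - 2*I*√2 (U(z, M) = z + (-2)^(3/2) = z - 2*I*√2)
(U(-7, 10) + (-4 + 2)²)*92 = ((-7 - 2*I*√2) + (-4 + 2)²)*92 = ((-7 - 2*I*√2) + (-2)²)*92 = ((-7 - 2*I*√2) + 4)*92 = (-3 - 2*I*√2)*92 = -276 - 184*I*√2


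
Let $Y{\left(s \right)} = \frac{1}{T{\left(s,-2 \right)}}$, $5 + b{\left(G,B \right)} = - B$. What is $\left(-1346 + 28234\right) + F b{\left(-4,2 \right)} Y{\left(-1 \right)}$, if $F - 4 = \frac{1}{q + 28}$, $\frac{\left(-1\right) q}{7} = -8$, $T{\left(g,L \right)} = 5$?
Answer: $\frac{1612943}{60} \approx 26882.0$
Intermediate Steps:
$b{\left(G,B \right)} = -5 - B$
$q = 56$ ($q = \left(-7\right) \left(-8\right) = 56$)
$Y{\left(s \right)} = \frac{1}{5}$
$F = \frac{337}{84}$ ($F = 4 + \frac{1}{56 + 28} = 4 + \frac{1}{84} = \frac{337}{84} \approx 4.0119$)
$\left(-1346 + 28234\right) + F b{\left(-4,2 \right)} Y{\left(-1 \right)} = \left(-1346 + 28234\right) + \frac{337 \left(-5 - 2\right)}{84} \cdot \frac{1}{5} = 26888 + \frac{337 \left(-5 - 2\right)}{84} \cdot \frac{1}{5} = 26888 + \frac{337}{84} \left(-7\right) \frac{1}{5} = 26888 - \frac{337}{60} = \frac{1612943}{60}$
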